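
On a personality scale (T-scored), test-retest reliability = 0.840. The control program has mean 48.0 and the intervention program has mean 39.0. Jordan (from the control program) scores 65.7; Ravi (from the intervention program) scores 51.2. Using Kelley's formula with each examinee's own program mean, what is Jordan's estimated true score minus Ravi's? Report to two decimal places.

13.62

T̂_Jordan = 0.840(65.7) + 0.160(48.0) = 62.8680
T̂_Ravi = 0.840(51.2) + 0.160(39.0) = 49.2480
Difference = 62.8680 − 49.2480 = 13.6200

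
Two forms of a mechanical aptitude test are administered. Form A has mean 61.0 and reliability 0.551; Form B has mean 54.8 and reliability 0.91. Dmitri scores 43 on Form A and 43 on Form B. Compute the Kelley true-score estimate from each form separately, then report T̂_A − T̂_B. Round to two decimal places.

7.02

T̂_A = 0.551(43) + 0.449(61.0) = 51.0820
T̂_B = 0.91(43) + 0.09(54.8) = 44.0620
T̂_A − T̂_B = 7.0200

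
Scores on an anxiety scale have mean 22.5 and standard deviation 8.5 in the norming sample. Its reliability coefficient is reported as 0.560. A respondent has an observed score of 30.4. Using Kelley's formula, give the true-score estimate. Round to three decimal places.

T̂ = ρX + (1 − ρ)μ
  = 0.560 × 30.4 + 0.440 × 22.5
  = 17.0240 + 9.9000
  = 26.9240
  ≈ 26.924

26.924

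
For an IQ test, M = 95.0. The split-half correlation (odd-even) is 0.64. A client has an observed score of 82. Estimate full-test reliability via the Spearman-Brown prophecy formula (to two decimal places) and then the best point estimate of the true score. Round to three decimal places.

84.860

Spearman-Brown: ρ = 2r/(1 + r) = 2(0.64)/(1 + 0.64) = 1.280/1.64 = 0.7805 → 0.78
T̂ = 0.78(82) + 0.22(95.0) = 63.96 + 20.900 = 84.8600 → 84.860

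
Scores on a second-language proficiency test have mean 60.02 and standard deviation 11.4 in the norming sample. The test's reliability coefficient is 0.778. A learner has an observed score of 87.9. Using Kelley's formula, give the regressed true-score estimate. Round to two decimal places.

81.71

T̂ = ρX + (1 − ρ)μ
  = 0.778 × 87.9 + 0.222 × 60.02
  = 68.3862 + 13.32444
  = 81.711
  ≈ 81.71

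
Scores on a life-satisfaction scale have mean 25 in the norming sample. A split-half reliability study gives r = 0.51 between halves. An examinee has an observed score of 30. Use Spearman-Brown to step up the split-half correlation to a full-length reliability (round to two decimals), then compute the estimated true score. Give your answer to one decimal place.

Spearman-Brown: ρ = 2r/(1 + r) = 2(0.51)/(1 + 0.51) = 1.020/1.51 = 0.6755 → 0.68
T̂ = ρX + (1 − ρ)μ
  = 0.68 × 30 + 0.32 × 25
  = 20.40 + 8.00
  = 28.40
  ≈ 28.4

28.4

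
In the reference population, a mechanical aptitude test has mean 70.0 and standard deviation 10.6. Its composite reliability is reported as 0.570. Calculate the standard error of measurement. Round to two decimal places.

6.95

SEM = SD · √(1 − ρ) = 10.6 × √0.430 = 10.6 × 0.6557 = 6.951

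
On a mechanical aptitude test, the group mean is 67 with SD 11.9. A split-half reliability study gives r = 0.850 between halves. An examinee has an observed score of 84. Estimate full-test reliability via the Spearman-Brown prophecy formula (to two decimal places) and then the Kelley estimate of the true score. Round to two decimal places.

Spearman-Brown: ρ = 2r/(1 + r) = 2(0.850)/(1 + 0.850) = 1.7000/1.850 = 0.9189 → 0.92
T̂ = ρX + (1 − ρ)μ
  = 0.92 × 84 + 0.08 × 67
  = 77.28 + 5.36
  = 82.640
  ≈ 82.64

82.64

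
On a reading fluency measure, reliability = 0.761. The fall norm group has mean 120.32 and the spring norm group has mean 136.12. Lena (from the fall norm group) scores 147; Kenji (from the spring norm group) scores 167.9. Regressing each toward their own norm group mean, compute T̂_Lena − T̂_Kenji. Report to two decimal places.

-19.68

T̂_Lena = 0.761(147) + 0.239(120.32) = 140.6235
T̂_Kenji = 0.761(167.9) + 0.239(136.12) = 160.3046
Difference = 140.6235 − 160.3046 = -19.6811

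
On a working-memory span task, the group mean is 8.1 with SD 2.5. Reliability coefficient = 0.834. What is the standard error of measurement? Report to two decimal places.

SEM = SD · √(1 − ρ) = 2.5 × √0.166 = 2.5 × 0.4074 = 1.019

1.02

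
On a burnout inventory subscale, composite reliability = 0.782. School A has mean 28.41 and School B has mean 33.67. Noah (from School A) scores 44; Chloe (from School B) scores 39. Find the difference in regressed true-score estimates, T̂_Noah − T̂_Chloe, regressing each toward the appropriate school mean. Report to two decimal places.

T̂_Noah = 0.782(44) + 0.218(28.41) = 40.6014
T̂_Chloe = 0.782(39) + 0.218(33.67) = 37.8381
Difference = 40.6014 − 37.8381 = 2.7633

2.76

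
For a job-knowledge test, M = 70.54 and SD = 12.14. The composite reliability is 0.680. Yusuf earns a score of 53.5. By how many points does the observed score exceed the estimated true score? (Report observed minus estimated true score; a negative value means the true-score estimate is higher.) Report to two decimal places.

-5.45

T̂ = 0.680(53.5) + 0.320(70.54) = 36.3800 + 22.57280 = 58.9528 → 58.953
X − T̂ = 53.5 − 58.953 = -5.453 → -5.45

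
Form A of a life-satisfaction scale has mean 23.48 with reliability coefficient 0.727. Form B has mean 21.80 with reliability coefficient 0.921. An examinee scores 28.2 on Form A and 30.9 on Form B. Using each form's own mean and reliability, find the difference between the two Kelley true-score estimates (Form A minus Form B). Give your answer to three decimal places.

-3.270

T̂_A = 0.727(28.2) + 0.273(23.48) = 26.91144
T̂_B = 0.921(30.9) + 0.079(21.80) = 30.18110
T̂_A − T̂_B = -3.26966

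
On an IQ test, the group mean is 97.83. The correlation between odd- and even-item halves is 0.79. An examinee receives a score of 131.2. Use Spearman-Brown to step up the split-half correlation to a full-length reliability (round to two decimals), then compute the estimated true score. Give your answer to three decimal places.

Spearman-Brown: ρ = 2r/(1 + r) = 2(0.79)/(1 + 0.79) = 1.580/1.79 = 0.8827 → 0.88
T̂ = ρX + (1 − ρ)μ
  = 0.88 × 131.2 + 0.12 × 97.83
  = 115.456 + 11.7396
  = 127.1956
  ≈ 127.196

127.196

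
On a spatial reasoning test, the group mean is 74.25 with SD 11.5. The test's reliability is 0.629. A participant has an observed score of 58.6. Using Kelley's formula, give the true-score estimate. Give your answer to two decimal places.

T̂ = ρX + (1 − ρ)μ
  = 0.629 × 58.6 + 0.371 × 74.25
  = 36.8594 + 27.54675
  = 64.406
  ≈ 64.41

64.41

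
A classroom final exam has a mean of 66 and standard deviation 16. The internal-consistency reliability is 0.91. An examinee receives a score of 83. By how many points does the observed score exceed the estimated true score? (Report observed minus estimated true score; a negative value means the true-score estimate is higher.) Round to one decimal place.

T̂ = 0.91(83) + 0.09(66) = 75.53 + 5.94 = 81.470 → 81.47
X − T̂ = 83 − 81.47 = 1.53 → 1.5

1.5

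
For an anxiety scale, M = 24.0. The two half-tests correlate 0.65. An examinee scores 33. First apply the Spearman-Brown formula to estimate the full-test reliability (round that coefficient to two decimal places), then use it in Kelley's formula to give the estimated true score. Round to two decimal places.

31.11

Spearman-Brown: ρ = 2r/(1 + r) = 2(0.65)/(1 + 0.65) = 1.300/1.65 = 0.7879 → 0.79
Weight the observed score by reliability and the mean by (1 − reliability): T̂ = 0.79·33 + 0.21·24.0 = 26.07 + 5.040 = 31.110.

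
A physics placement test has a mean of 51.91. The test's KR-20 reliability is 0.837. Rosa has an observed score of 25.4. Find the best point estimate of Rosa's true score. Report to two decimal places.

Regress the observed score toward the mean by the unreliability: T̂ = 0.837·25.4 + 0.163·51.91 = 21.2598 + 8.46133 = 29.721.

29.72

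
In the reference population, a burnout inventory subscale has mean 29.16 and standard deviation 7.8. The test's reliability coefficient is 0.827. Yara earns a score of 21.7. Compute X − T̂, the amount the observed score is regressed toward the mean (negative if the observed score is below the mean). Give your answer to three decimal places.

T̂ = 0.827(21.7) + 0.173(29.16) = 17.9459 + 5.04468 = 22.99058 → 22.9906
X − T̂ = 21.7 − 22.9906 = -1.2906 → -1.291

-1.291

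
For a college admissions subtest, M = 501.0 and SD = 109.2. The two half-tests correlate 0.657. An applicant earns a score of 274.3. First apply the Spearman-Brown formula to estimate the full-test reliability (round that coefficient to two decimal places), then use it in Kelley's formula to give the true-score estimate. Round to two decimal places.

Spearman-Brown: ρ = 2r/(1 + r) = 2(0.657)/(1 + 0.657) = 1.3140/1.657 = 0.7930 → 0.79
T̂ = 0.79(274.3) + 0.21(501.0) = 216.697 + 105.210 = 321.907 → 321.91

321.91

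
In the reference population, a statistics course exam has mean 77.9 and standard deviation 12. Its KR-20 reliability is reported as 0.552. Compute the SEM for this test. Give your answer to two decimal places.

8.03

SEM = SD · √(1 − ρ) = 12 × √0.448 = 12 × 0.6693 = 8.032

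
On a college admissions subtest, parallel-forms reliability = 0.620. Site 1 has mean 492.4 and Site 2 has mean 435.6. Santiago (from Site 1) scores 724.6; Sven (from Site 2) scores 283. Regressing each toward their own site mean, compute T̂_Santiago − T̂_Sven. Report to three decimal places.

295.376

T̂_Santiago = 0.620(724.6) + 0.380(492.4) = 636.36400
T̂_Sven = 0.620(283) + 0.380(435.6) = 340.98800
Difference = 636.36400 − 340.98800 = 295.37600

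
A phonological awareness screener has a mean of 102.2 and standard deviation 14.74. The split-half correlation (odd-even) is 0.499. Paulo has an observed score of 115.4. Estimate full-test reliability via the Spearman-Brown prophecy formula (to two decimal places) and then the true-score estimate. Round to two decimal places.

Spearman-Brown: ρ = 2r/(1 + r) = 2(0.499)/(1 + 0.499) = 0.9980/1.499 = 0.6658 → 0.67
T̂ = 0.67(115.4) + 0.33(102.2) = 77.318 + 33.726 = 111.044 → 111.04

111.04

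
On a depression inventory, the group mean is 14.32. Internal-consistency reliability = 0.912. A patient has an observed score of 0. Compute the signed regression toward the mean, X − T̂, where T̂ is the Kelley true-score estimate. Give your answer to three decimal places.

-1.260

T̂ = ρX + (1 − ρ)μ
  = 0.912 × 0 + 0.088 × 14.32
  = 0.000 + 1.26016
  = 1.26016
  ≈ 1.2602
X − T̂ = 0 − 1.2602 = -1.2602 → -1.260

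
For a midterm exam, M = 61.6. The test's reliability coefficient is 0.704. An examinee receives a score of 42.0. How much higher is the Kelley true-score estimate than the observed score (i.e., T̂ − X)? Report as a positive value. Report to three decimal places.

Weight the observed score by reliability and the mean by (1 − reliability): T̂ = 0.704·42.0 + 0.296·61.6 = 29.5680 + 18.2336 = 47.80160.
T̂ − X = 47.8016 − 42.0 = 5.8016 → 5.802

5.802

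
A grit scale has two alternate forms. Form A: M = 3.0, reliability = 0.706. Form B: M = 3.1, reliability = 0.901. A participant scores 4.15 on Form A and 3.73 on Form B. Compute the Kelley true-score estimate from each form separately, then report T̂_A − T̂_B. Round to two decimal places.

T̂_A = 0.706(4.15) + 0.294(3.0) = 3.8119
T̂_B = 0.901(3.73) + 0.099(3.1) = 3.6676
T̂_A − T̂_B = 0.1443

0.14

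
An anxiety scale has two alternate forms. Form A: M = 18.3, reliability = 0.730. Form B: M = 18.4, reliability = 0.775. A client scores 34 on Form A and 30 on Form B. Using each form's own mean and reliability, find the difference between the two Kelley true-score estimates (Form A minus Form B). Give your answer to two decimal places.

T̂_A = 0.730(34) + 0.270(18.3) = 29.7610
T̂_B = 0.775(30) + 0.225(18.4) = 27.3900
T̂_A − T̂_B = 2.3710

2.37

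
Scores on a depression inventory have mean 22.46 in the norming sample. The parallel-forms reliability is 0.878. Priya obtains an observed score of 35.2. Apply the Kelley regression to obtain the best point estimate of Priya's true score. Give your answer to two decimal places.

Regress the observed score toward the mean by the unreliability: T̂ = 0.878·35.2 + 0.122·22.46 = 30.9056 + 2.74012 = 33.646.

33.65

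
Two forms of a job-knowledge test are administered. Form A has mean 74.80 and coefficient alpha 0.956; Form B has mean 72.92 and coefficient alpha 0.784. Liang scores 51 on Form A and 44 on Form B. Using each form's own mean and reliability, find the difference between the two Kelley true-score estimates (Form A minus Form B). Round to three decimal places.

T̂_A = 0.956(51) + 0.044(74.80) = 52.04720
T̂_B = 0.784(44) + 0.216(72.92) = 50.24672
T̂_A − T̂_B = 1.80048

1.800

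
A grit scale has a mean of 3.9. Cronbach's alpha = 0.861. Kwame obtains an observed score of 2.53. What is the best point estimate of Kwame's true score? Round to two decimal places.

T̂ = 0.861(2.53) + 0.139(3.9) = 2.17833 + 0.5421 = 2.720 → 2.72

2.72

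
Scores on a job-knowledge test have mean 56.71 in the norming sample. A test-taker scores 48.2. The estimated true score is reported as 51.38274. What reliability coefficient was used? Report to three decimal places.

T̂ = ρX + (1 − ρ)μ  ⇒  T̂ − μ = ρ(X − μ)
ρ = (T̂ − μ)/(X − μ) = (51.38274 − 56.71) / (48.2 − 56.71) = -5.32726 / -8.51 = 0.62600

0.626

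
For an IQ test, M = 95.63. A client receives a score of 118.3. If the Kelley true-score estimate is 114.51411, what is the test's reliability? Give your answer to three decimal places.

0.833

T̂ = ρX + (1 − ρ)μ  ⇒  T̂ − μ = ρ(X − μ)
ρ = (T̂ − μ)/(X − μ) = (114.51411 − 95.63) / (118.3 − 95.63) = 18.88411 / 22.67 = 0.83300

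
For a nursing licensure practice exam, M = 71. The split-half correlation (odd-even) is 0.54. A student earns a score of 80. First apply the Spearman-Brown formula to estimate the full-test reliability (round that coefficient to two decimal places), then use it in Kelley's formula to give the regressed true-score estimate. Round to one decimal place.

Spearman-Brown: ρ = 2r/(1 + r) = 2(0.54)/(1 + 0.54) = 1.080/1.54 = 0.7013 → 0.70
T̂ = 0.70(80) + 0.30(71) = 56.00 + 21.30 = 77.30 → 77.3

77.3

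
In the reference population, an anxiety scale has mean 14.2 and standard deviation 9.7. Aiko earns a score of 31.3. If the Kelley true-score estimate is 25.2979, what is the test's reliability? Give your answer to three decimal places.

T̂ = ρX + (1 − ρ)μ  ⇒  T̂ − μ = ρ(X − μ)
ρ = (T̂ − μ)/(X − μ) = (25.2979 − 14.2) / (31.3 − 14.2) = 11.0979 / 17.1 = 0.64900

0.649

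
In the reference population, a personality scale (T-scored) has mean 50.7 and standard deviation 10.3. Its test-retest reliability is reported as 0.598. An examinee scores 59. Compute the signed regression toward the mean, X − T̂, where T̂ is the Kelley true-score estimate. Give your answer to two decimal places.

T̂ = ρX + (1 − ρ)μ
  = 0.598 × 59 + 0.402 × 50.7
  = 35.282 + 20.3814
  = 55.6634
  ≈ 55.663
X − T̂ = 59 − 55.663 = 3.337 → 3.34

3.34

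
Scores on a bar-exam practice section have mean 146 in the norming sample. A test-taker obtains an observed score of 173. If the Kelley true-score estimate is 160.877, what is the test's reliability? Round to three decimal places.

T̂ = ρX + (1 − ρ)μ  ⇒  T̂ − μ = ρ(X − μ)
ρ = (T̂ − μ)/(X − μ) = (160.877 − 146) / (173 − 146) = 14.877 / 27.0 = 0.55100

0.551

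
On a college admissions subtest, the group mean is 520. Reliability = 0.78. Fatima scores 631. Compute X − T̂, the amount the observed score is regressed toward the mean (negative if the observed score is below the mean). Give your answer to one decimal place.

24.4

T̂ = 0.78(631) + 0.22(520) = 492.18 + 114.40 = 606.580 → 606.58
X − T̂ = 631 − 606.58 = 24.42 → 24.4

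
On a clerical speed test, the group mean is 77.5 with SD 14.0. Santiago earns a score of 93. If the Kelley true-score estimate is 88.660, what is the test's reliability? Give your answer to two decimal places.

T̂ = ρX + (1 − ρ)μ  ⇒  T̂ − μ = ρ(X − μ)
ρ = (T̂ − μ)/(X − μ) = (88.660 − 77.5) / (93 − 77.5) = 11.160 / 15.5 = 0.7200

0.72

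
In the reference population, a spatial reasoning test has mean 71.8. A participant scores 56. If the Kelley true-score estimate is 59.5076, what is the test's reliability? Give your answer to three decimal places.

0.778

T̂ = ρX + (1 − ρ)μ  ⇒  T̂ − μ = ρ(X − μ)
ρ = (T̂ − μ)/(X − μ) = (59.5076 − 71.8) / (56 − 71.8) = -12.2924 / -15.8 = 0.77800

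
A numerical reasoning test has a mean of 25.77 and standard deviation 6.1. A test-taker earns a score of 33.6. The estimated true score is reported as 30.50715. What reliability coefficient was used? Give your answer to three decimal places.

0.605

T̂ = ρX + (1 − ρ)μ  ⇒  T̂ − μ = ρ(X − μ)
ρ = (T̂ − μ)/(X − μ) = (30.50715 − 25.77) / (33.6 − 25.77) = 4.73715 / 7.83 = 0.60500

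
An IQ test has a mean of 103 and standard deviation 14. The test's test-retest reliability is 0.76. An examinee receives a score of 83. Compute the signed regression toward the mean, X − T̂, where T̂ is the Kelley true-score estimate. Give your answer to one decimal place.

Weight the observed score by reliability and the mean by (1 − reliability): T̂ = 0.76·83 + 0.24·103 = 63.08 + 24.72 = 87.800.
X − T̂ = 83 − 87.80 = -4.80 → -4.8

-4.8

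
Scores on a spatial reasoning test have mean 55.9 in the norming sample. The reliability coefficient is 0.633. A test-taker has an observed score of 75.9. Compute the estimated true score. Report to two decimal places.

68.56

T̂ = ρX + (1 − ρ)μ
  = 0.633 × 75.9 + 0.367 × 55.9
  = 48.0447 + 20.5153
  = 68.560
  ≈ 68.56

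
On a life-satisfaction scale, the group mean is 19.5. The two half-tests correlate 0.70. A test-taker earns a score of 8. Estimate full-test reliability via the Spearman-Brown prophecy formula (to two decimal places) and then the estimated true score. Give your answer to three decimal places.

Spearman-Brown: ρ = 2r/(1 + r) = 2(0.70)/(1 + 0.70) = 1.400/1.70 = 0.8235 → 0.82
Kelley's formula gives T̂ = 0.82·8 + 0.18·19.5 = 6.56 + 3.510 = 10.0700.

10.070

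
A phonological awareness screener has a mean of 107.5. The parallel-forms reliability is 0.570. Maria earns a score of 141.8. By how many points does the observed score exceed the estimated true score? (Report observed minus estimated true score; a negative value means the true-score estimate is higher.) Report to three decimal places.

14.749

T̂ = ρX + (1 − ρ)μ
  = 0.570 × 141.8 + 0.430 × 107.5
  = 80.8260 + 46.2250
  = 127.05100
  ≈ 127.0510
X − T̂ = 141.8 − 127.0510 = 14.7490 → 14.749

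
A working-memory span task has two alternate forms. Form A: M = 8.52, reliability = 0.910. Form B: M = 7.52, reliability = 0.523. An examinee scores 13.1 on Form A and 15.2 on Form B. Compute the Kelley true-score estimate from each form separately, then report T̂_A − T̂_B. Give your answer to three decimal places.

1.151

T̂_A = 0.910(13.1) + 0.090(8.52) = 12.68780
T̂_B = 0.523(15.2) + 0.477(7.52) = 11.53664
T̂_A − T̂_B = 1.15116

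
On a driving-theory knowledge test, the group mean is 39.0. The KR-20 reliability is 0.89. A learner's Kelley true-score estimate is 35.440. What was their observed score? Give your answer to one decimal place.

T̂ = ρX + (1 − ρ)μ  ⇒  X = (T̂ − (1 − ρ)μ) / ρ
X = (35.440 − 0.11 × 39.0) / 0.89 = (35.440 − 4.290) / 0.89 = 31.150 / 0.89 = 35.000

35.0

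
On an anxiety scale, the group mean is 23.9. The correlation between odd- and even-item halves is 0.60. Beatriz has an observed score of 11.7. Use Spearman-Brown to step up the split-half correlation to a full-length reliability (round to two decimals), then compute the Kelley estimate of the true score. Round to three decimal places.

14.750

Spearman-Brown: ρ = 2r/(1 + r) = 2(0.60)/(1 + 0.60) = 1.200/1.60 = 0.7500 → 0.75
T̂ = ρX + (1 − ρ)μ
  = 0.75 × 11.7 + 0.25 × 23.9
  = 8.775 + 5.975
  = 14.7500
  ≈ 14.750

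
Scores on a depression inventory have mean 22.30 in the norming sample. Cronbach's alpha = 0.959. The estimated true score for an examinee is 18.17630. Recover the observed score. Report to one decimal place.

18.0

T̂ = ρX + (1 − ρ)μ  ⇒  X = (T̂ − (1 − ρ)μ) / ρ
X = (18.17630 − 0.041 × 22.30) / 0.959 = (18.17630 − 0.91430) / 0.959 = 17.26200 / 0.959 = 18.000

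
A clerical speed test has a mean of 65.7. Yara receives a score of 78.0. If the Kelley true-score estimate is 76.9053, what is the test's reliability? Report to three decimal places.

0.911

T̂ = ρX + (1 − ρ)μ  ⇒  T̂ − μ = ρ(X − μ)
ρ = (T̂ − μ)/(X − μ) = (76.9053 − 65.7) / (78.0 − 65.7) = 11.2053 / 12.3 = 0.91100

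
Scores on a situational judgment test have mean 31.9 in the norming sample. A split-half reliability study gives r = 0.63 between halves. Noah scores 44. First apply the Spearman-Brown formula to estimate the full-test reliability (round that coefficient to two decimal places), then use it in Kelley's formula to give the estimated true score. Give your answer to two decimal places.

41.22

Spearman-Brown: ρ = 2r/(1 + r) = 2(0.63)/(1 + 0.63) = 1.260/1.63 = 0.7730 → 0.77
T̂ = 0.77(44) + 0.23(31.9) = 33.88 + 7.337 = 41.217 → 41.22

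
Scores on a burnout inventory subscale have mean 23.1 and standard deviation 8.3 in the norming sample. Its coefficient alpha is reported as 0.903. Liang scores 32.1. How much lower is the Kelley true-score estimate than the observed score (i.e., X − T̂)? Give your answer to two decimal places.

0.87

Kelley's formula gives T̂ = 0.903·32.1 + 0.097·23.1 = 28.9863 + 2.2407 = 31.2270.
X − T̂ = 32.1 − 31.227 = 0.873 → 0.87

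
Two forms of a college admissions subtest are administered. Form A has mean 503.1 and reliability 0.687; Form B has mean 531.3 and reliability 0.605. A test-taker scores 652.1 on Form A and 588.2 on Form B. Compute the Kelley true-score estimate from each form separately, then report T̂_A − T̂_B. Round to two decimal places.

T̂_A = 0.687(652.1) + 0.313(503.1) = 605.4630
T̂_B = 0.605(588.2) + 0.395(531.3) = 565.7245
T̂_A − T̂_B = 39.7385

39.74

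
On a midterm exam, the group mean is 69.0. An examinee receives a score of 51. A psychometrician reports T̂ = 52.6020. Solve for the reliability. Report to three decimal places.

0.911

T̂ = ρX + (1 − ρ)μ  ⇒  T̂ − μ = ρ(X − μ)
ρ = (T̂ − μ)/(X − μ) = (52.6020 − 69.0) / (51 − 69.0) = -16.3980 / -18.0 = 0.91100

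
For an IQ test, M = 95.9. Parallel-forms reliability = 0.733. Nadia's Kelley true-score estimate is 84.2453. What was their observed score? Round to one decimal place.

80.0

T̂ = ρX + (1 − ρ)μ  ⇒  X = (T̂ − (1 − ρ)μ) / ρ
X = (84.2453 − 0.267 × 95.9) / 0.733 = (84.2453 − 25.6053) / 0.733 = 58.6400 / 0.733 = 80.000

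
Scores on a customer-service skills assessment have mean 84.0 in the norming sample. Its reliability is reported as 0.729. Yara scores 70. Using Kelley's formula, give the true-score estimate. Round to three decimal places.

T̂ = 0.729(70) + 0.271(84.0) = 51.030 + 22.7640 = 73.7940 → 73.794

73.794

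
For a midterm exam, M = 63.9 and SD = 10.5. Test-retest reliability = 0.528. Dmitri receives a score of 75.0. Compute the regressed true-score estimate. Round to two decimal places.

69.76

T̂ = ρX + (1 − ρ)μ
  = 0.528 × 75.0 + 0.472 × 63.9
  = 39.6000 + 30.1608
  = 69.761
  ≈ 69.76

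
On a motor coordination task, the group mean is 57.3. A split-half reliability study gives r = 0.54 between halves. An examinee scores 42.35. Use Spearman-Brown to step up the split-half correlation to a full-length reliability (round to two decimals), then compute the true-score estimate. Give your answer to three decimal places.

Spearman-Brown: ρ = 2r/(1 + r) = 2(0.54)/(1 + 0.54) = 1.080/1.54 = 0.7013 → 0.70
T̂ = ρX + (1 − ρ)μ
  = 0.70 × 42.35 + 0.30 × 57.3
  = 29.6450 + 17.190
  = 46.8350
  ≈ 46.835

46.835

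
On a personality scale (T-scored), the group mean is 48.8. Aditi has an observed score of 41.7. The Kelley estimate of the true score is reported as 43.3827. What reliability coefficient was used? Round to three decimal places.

T̂ = ρX + (1 − ρ)μ  ⇒  T̂ − μ = ρ(X − μ)
ρ = (T̂ − μ)/(X − μ) = (43.3827 − 48.8) / (41.7 − 48.8) = -5.4173 / -7.1 = 0.76300

0.763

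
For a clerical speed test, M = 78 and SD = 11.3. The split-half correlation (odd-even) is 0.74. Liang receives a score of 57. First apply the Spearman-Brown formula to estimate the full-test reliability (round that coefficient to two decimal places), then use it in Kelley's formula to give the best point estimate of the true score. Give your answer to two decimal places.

60.15

Spearman-Brown: ρ = 2r/(1 + r) = 2(0.74)/(1 + 0.74) = 1.480/1.74 = 0.8506 → 0.85
T̂ = ρX + (1 − ρ)μ
  = 0.85 × 57 + 0.15 × 78
  = 48.45 + 11.70
  = 60.150
  ≈ 60.15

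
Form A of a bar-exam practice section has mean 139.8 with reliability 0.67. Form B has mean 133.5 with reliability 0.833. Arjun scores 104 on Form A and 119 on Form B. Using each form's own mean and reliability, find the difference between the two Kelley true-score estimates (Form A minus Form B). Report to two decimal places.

-5.61

T̂_A = 0.67(104) + 0.33(139.8) = 115.8140
T̂_B = 0.833(119) + 0.167(133.5) = 121.4215
T̂_A − T̂_B = -5.6075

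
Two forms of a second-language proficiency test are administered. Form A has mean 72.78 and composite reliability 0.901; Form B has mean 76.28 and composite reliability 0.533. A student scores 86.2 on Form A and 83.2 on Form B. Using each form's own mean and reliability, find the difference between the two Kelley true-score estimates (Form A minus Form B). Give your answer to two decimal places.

T̂_A = 0.901(86.2) + 0.099(72.78) = 84.8714
T̂_B = 0.533(83.2) + 0.467(76.28) = 79.9684
T̂_A − T̂_B = 4.9031

4.90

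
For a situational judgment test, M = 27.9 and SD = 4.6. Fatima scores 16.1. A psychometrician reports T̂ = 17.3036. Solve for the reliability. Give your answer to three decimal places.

0.898

T̂ = ρX + (1 − ρ)μ  ⇒  T̂ − μ = ρ(X − μ)
ρ = (T̂ − μ)/(X − μ) = (17.3036 − 27.9) / (16.1 − 27.9) = -10.5964 / -11.8 = 0.89800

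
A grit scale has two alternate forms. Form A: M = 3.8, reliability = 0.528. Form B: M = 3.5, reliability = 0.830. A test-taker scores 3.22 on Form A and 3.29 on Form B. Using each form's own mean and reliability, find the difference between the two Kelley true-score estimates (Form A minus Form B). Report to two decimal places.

0.17

T̂_A = 0.528(3.22) + 0.472(3.8) = 3.4938
T̂_B = 0.830(3.29) + 0.170(3.5) = 3.3257
T̂_A − T̂_B = 0.1681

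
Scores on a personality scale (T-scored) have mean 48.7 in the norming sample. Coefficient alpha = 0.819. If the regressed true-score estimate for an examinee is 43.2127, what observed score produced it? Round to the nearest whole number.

T̂ = ρX + (1 − ρ)μ  ⇒  X = (T̂ − (1 − ρ)μ) / ρ
X = (43.2127 − 0.181 × 48.7) / 0.819 = (43.2127 − 8.8147) / 0.819 = 34.3980 / 0.819 = 42.00

42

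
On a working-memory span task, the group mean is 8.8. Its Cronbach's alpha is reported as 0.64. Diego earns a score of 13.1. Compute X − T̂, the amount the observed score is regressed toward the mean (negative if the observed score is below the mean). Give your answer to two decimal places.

T̂ = 0.64(13.1) + 0.36(8.8) = 8.384 + 3.168 = 11.5520 → 11.552
X − T̂ = 13.1 − 11.552 = 1.548 → 1.55

1.55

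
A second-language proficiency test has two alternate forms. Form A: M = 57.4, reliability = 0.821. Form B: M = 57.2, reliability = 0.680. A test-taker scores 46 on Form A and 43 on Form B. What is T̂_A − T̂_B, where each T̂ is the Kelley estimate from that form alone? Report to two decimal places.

T̂_A = 0.821(46) + 0.179(57.4) = 48.0406
T̂_B = 0.680(43) + 0.320(57.2) = 47.5440
T̂_A − T̂_B = 0.4966

0.50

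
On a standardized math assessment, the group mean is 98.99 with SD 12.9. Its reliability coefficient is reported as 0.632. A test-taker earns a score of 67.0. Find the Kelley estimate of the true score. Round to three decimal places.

T̂ = 0.632(67.0) + 0.368(98.99) = 42.3440 + 36.42832 = 78.7723 → 78.772

78.772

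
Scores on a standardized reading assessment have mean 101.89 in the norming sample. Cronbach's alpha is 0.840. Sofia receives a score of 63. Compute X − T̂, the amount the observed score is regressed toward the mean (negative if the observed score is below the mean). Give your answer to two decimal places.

-6.22

Weight the observed score by reliability and the mean by (1 − reliability): T̂ = 0.840·63 + 0.160·101.89 = 52.920 + 16.30240 = 69.2224.
X − T̂ = 63 − 69.222 = -6.222 → -6.22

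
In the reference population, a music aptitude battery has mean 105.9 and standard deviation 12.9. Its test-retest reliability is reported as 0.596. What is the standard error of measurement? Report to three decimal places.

SEM = SD · √(1 − ρ) = 12.9 × √0.404 = 12.9 × 0.6356 = 8.1994

8.199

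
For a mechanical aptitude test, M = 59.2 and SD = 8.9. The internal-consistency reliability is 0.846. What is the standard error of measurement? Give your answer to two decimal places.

SEM = SD · √(1 − ρ) = 8.9 × √0.154 = 8.9 × 0.3924 = 3.493

3.49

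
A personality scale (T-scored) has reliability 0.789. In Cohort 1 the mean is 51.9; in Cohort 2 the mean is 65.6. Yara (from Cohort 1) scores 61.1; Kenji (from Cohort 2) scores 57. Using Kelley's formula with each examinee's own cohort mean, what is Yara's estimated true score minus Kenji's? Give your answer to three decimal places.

0.344

T̂_Yara = 0.789(61.1) + 0.211(51.9) = 59.15880
T̂_Kenji = 0.789(57) + 0.211(65.6) = 58.81460
Difference = 59.15880 − 58.81460 = 0.34420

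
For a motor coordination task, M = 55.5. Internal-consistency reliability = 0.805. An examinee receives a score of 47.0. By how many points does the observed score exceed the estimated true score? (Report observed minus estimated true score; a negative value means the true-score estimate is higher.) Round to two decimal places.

T̂ = ρX + (1 − ρ)μ
  = 0.805 × 47.0 + 0.195 × 55.5
  = 37.8350 + 10.8225
  = 48.6575
  ≈ 48.657
X − T̂ = 47.0 − 48.657 = -1.657 → -1.66

-1.66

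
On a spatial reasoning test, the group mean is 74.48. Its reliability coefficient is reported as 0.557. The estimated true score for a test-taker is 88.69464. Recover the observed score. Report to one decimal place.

T̂ = ρX + (1 − ρ)μ  ⇒  X = (T̂ − (1 − ρ)μ) / ρ
X = (88.69464 − 0.443 × 74.48) / 0.557 = (88.69464 − 32.99464) / 0.557 = 55.70000 / 0.557 = 100.000

100.0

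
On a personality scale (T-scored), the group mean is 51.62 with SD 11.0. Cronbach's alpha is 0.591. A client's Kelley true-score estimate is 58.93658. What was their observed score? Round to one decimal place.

64.0

T̂ = ρX + (1 − ρ)μ  ⇒  X = (T̂ − (1 − ρ)μ) / ρ
X = (58.93658 − 0.409 × 51.62) / 0.591 = (58.93658 − 21.11258) / 0.591 = 37.82400 / 0.591 = 64.000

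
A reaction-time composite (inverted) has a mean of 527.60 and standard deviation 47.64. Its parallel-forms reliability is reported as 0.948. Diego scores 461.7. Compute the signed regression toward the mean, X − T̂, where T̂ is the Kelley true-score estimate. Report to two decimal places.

T̂ = ρX + (1 − ρ)μ
  = 0.948 × 461.7 + 0.052 × 527.60
  = 437.6916 + 27.43520
  = 465.1268
  ≈ 465.127
X − T̂ = 461.7 − 465.127 = -3.427 → -3.43

-3.43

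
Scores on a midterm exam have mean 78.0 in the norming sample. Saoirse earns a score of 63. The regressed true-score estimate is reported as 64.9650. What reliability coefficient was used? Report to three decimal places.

T̂ = ρX + (1 − ρ)μ  ⇒  T̂ − μ = ρ(X − μ)
ρ = (T̂ − μ)/(X − μ) = (64.9650 − 78.0) / (63 − 78.0) = -13.0350 / -15.0 = 0.86900

0.869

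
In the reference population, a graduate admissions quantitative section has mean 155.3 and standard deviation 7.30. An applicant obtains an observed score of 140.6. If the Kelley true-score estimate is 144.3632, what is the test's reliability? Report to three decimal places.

T̂ = ρX + (1 − ρ)μ  ⇒  T̂ − μ = ρ(X − μ)
ρ = (T̂ − μ)/(X − μ) = (144.3632 − 155.3) / (140.6 − 155.3) = -10.9368 / -14.7 = 0.74400

0.744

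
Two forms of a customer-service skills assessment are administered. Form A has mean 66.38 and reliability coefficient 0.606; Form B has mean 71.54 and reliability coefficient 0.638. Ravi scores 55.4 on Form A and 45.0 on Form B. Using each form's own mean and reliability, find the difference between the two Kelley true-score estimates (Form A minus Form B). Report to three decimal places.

5.119

T̂_A = 0.606(55.4) + 0.394(66.38) = 59.72612
T̂_B = 0.638(45.0) + 0.362(71.54) = 54.60748
T̂_A − T̂_B = 5.11864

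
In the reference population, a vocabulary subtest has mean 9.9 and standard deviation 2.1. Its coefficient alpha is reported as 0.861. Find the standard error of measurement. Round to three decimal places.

0.783

SEM = SD · √(1 − ρ) = 2.1 × √0.139 = 2.1 × 0.3728 = 0.7829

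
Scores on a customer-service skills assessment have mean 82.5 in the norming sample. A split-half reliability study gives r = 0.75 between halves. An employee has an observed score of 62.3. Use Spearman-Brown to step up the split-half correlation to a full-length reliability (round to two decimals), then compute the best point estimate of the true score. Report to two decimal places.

65.13

Spearman-Brown: ρ = 2r/(1 + r) = 2(0.75)/(1 + 0.75) = 1.500/1.75 = 0.8571 → 0.86
T̂ = ρX + (1 − ρ)μ
  = 0.86 × 62.3 + 0.14 × 82.5
  = 53.578 + 11.550
  = 65.128
  ≈ 65.13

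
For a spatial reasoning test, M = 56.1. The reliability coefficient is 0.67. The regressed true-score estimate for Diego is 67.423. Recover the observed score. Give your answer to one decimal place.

T̂ = ρX + (1 − ρ)μ  ⇒  X = (T̂ − (1 − ρ)μ) / ρ
X = (67.423 − 0.33 × 56.1) / 0.67 = (67.423 − 18.513) / 0.67 = 48.910 / 0.67 = 73.000

73.0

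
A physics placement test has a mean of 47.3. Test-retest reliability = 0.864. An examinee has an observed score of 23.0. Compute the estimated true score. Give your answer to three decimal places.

26.305

Weight the observed score by reliability and the mean by (1 − reliability): T̂ = 0.864·23.0 + 0.136·47.3 = 19.8720 + 6.4328 = 26.3048.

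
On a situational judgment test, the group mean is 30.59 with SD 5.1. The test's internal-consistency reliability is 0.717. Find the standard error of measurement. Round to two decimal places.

2.71

SEM = SD · √(1 − ρ) = 5.1 × √0.283 = 5.1 × 0.5320 = 2.713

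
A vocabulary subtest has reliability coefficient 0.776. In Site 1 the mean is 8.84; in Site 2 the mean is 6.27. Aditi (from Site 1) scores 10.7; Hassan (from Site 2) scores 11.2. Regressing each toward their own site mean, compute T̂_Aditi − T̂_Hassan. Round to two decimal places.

0.19

T̂_Aditi = 0.776(10.7) + 0.224(8.84) = 10.2834
T̂_Hassan = 0.776(11.2) + 0.224(6.27) = 10.0957
Difference = 10.2834 − 10.0957 = 0.1877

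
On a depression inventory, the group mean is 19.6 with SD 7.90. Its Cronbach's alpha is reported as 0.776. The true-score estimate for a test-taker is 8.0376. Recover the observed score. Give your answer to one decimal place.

T̂ = ρX + (1 − ρ)μ  ⇒  X = (T̂ − (1 − ρ)μ) / ρ
X = (8.0376 − 0.224 × 19.6) / 0.776 = (8.0376 − 4.3904) / 0.776 = 3.6472 / 0.776 = 4.700

4.7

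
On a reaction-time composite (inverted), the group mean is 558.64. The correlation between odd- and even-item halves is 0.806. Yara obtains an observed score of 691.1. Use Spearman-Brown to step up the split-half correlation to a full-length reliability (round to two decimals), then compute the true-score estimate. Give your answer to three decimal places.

676.529

Spearman-Brown: ρ = 2r/(1 + r) = 2(0.806)/(1 + 0.806) = 1.6120/1.806 = 0.8926 → 0.89
T̂ = ρX + (1 − ρ)μ
  = 0.89 × 691.1 + 0.11 × 558.64
  = 615.079 + 61.4504
  = 676.5294
  ≈ 676.529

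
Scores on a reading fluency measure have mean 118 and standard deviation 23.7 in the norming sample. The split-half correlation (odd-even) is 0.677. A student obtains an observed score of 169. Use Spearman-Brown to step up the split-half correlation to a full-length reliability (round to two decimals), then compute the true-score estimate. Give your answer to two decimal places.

159.31

Spearman-Brown: ρ = 2r/(1 + r) = 2(0.677)/(1 + 0.677) = 1.3540/1.677 = 0.8074 → 0.81
Regress the observed score toward the mean by the unreliability: T̂ = 0.81·169 + 0.19·118 = 136.89 + 22.42 = 159.310.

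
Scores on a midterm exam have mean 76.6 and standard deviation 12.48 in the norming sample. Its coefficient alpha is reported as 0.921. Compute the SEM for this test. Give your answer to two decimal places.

SEM = SD · √(1 − ρ) = 12.48 × √0.079 = 12.48 × 0.2811 = 3.508

3.51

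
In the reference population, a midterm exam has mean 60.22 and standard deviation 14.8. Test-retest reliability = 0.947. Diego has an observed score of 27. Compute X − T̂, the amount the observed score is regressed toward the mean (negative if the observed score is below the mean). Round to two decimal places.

T̂ = 0.947(27) + 0.053(60.22) = 25.569 + 3.19166 = 28.7607 → 28.761
X − T̂ = 27 − 28.761 = -1.761 → -1.76

-1.76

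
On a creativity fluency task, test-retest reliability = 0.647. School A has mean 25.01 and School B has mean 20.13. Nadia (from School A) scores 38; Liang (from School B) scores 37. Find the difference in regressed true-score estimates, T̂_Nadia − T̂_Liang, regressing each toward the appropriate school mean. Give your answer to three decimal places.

2.370

T̂_Nadia = 0.647(38) + 0.353(25.01) = 33.41453
T̂_Liang = 0.647(37) + 0.353(20.13) = 31.04489
Difference = 33.41453 − 31.04489 = 2.36964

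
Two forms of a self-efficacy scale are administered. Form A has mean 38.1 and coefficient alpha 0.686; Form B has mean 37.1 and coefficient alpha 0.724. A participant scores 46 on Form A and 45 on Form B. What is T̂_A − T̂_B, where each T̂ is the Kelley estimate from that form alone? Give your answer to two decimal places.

T̂_A = 0.686(46) + 0.314(38.1) = 43.5194
T̂_B = 0.724(45) + 0.276(37.1) = 42.8196
T̂_A − T̂_B = 0.6998

0.70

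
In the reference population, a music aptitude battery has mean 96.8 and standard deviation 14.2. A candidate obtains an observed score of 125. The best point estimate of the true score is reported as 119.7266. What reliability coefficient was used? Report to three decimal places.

0.813

T̂ = ρX + (1 − ρ)μ  ⇒  T̂ − μ = ρ(X − μ)
ρ = (T̂ − μ)/(X − μ) = (119.7266 − 96.8) / (125 − 96.8) = 22.9266 / 28.2 = 0.81300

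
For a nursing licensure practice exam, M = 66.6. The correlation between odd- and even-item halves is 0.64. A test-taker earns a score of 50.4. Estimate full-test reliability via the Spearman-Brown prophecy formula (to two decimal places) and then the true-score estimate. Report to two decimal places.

Spearman-Brown: ρ = 2r/(1 + r) = 2(0.64)/(1 + 0.64) = 1.280/1.64 = 0.7805 → 0.78
T̂ = 0.78(50.4) + 0.22(66.6) = 39.312 + 14.652 = 53.964 → 53.96

53.96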